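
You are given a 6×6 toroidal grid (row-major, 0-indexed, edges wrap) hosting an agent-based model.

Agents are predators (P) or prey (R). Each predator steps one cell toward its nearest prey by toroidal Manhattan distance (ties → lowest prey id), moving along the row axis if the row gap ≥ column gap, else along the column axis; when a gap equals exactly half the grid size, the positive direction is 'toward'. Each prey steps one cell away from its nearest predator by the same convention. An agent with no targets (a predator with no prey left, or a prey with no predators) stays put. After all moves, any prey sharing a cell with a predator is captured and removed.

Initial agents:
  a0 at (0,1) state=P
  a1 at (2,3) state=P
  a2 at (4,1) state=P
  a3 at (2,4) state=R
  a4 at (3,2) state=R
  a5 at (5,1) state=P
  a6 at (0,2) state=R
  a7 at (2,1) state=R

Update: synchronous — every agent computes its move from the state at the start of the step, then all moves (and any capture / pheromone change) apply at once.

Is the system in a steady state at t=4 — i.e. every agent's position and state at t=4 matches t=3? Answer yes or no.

no

t=1: a0@(0,2):P a1@(2,4):P a2@(3,1):P a3@(2,5):R a4@(4,2):R a5@(0,1):P a6@(0,3):R
t=2: a0@(0,3):P a1@(2,5):P a2@(4,1):P a3@(2,0):R a4@(3,2):R a5@(0,2):P a6@(0,4):R
t=3: a0@(0,4):P a1@(2,0):P a2@(3,1):P a3@(2,1):R a4@(2,2):R a5@(0,3):P a6@(0,5):R
t=4: a0@(0,5):P a1@(2,1):P a2@(2,1):P a3@(2,2):R a4@(2,3):R a5@(0,4):P a6@(0,0):R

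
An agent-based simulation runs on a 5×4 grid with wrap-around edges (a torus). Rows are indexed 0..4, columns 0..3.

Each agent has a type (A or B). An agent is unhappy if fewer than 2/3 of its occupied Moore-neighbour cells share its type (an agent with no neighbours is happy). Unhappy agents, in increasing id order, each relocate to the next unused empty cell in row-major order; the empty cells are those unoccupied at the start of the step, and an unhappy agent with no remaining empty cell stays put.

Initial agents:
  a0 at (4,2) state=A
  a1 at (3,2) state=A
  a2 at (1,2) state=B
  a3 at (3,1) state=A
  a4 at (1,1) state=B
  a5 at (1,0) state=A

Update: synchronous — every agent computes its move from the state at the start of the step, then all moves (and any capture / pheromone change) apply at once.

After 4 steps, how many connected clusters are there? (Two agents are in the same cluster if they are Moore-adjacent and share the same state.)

t=1: a0@(4,2):A a1@(3,2):A a2@(1,2):B a3@(3,1):A a4@(0,0):B a5@(0,1):A
t=2: a0@(4,2):A a1@(3,2):A a2@(0,2):B a3@(3,1):A a4@(0,3):B a5@(1,0):A
t=3: a0@(0,0):A a1@(3,2):A a2@(0,1):B a3@(3,1):A a4@(1,1):B a5@(1,2):A
t=4: a0@(0,2):A a1@(3,2):A a2@(0,3):B a3@(3,1):A a4@(1,0):B a5@(1,3):A

3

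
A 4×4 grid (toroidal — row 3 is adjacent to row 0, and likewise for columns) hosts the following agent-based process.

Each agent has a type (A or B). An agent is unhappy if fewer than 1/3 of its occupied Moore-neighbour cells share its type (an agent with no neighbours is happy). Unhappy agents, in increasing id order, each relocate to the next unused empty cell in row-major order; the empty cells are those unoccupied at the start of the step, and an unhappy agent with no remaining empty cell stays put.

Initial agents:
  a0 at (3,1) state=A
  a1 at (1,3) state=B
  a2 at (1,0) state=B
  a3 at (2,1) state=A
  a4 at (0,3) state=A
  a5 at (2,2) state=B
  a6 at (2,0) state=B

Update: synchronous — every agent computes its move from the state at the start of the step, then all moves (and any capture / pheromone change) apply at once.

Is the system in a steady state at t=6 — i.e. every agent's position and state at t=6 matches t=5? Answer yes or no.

t=1: a0@(3,1):A a1@(1,3):B a2@(1,0):B a3@(0,0):A a4@(0,1):A a5@(2,2):B a6@(2,0):B
t=2: (unchanged — steady state)

yes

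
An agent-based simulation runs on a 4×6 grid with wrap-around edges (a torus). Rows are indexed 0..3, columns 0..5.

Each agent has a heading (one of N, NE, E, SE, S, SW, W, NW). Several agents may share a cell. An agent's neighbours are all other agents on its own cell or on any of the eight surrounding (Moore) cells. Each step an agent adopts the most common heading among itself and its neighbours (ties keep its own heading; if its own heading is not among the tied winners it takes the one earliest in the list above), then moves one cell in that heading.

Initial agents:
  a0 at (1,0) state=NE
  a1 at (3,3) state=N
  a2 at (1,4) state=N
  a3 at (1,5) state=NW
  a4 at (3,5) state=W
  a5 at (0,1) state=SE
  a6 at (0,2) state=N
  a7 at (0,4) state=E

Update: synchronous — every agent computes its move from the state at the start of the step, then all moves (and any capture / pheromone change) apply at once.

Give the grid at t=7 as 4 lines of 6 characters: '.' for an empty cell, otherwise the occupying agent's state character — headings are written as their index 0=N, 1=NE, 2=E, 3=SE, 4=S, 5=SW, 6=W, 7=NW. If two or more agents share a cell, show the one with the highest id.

t=1: a0@(0,1):NE a1@(2,3):N a2@(0,4):N a3@(0,4):NW a4@(3,4):W a5@(1,2):SE a6@(3,2):N a7@(3,4):N
t=2: a0@(3,2):NE a1@(1,3):N a2@(3,4):N a3@(3,4):N a4@(2,4):N a5@(2,3):SE a6@(2,2):N a7@(2,4):N
t=3: a0@(2,3):NE a1@(0,3):N a2@(2,4):N a3@(2,4):N a4@(1,4):N a5@(1,3):N a6@(1,2):N a7@(1,4):N
t=4: a0@(1,3):N a1@(3,3):N a2@(1,4):N a3@(1,4):N a4@(0,4):N a5@(0,3):N a6@(0,2):N a7@(0,4):N
t=5: a0@(0,3):N a1@(2,3):N a2@(0,4):N a3@(0,4):N a4@(3,4):N a5@(3,3):N a6@(3,2):N a7@(3,4):N
t=6: a0@(3,3):N a1@(1,3):N a2@(3,4):N a3@(3,4):N a4@(2,4):N a5@(2,3):N a6@(2,2):N a7@(2,4):N
t=7: a0@(2,3):N a1@(0,3):N a2@(2,4):N a3@(2,4):N a4@(1,4):N a5@(1,3):N a6@(1,2):N a7@(1,4):N

...0..
..000.
...00.
......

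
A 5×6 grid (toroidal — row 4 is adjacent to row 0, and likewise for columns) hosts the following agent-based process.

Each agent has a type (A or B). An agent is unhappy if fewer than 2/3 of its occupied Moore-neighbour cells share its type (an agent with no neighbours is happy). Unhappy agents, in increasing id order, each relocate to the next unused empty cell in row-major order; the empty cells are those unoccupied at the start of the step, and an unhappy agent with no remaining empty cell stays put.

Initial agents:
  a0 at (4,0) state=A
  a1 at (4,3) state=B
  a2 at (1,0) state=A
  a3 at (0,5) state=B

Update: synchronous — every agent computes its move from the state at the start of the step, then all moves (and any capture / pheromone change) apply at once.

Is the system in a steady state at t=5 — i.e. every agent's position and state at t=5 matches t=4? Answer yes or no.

no

t=1: a0@(0,0):A a1@(4,3):B a2@(0,1):A a3@(0,2):B
t=2: a0@(0,0):A a1@(4,3):B a2@(0,3):A a3@(0,4):B
t=3: a0@(0,0):A a1@(0,1):B a2@(0,2):A a3@(0,5):B
t=4: a0@(0,3):A a1@(0,4):B a2@(1,0):A a3@(1,1):B
t=5: a0@(0,0):A a1@(0,1):B a2@(0,2):A a3@(0,5):B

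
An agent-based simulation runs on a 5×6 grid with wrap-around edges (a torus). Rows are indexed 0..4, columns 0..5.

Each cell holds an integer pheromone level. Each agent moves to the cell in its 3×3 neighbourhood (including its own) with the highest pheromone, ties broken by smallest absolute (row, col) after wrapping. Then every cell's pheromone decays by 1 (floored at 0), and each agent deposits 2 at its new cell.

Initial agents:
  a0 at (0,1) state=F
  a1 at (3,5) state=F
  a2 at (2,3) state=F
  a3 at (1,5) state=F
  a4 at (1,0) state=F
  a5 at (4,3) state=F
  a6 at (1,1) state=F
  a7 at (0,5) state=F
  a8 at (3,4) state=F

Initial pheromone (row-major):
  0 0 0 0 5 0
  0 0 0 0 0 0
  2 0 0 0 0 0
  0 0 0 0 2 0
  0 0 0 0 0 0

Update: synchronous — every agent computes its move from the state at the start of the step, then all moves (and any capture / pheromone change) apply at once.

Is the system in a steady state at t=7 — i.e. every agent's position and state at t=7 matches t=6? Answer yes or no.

yes

t=1: a0@(0,0) a1@(2,0) a2@(3,4) a3@(0,4) a4@(2,0) a5@(0,4) a6@(2,0) a7@(0,4) a8@(3,4) | pheromone: 2 0 0 0 10 0 / 0 0 0 0 0 0 / 7 0 0 0 0 0 / 0 0 0 0 5 0 / 0 0 0 0 0 0
t=2: a0@(0,0) a1@(2,0) a2@(3,4) a3@(0,4) a4@(2,0) a5@(0,4) a6@(2,0) a7@(0,4) a8@(3,4) | pheromone: 3 0 0 0 15 0 / 0 0 0 0 0 0 / 12 0 0 0 0 0 / 0 0 0 0 8 0 / 0 0 0 0 0 0
t=3: a0@(0,0) a1@(2,0) a2@(3,4) a3@(0,4) a4@(2,0) a5@(0,4) a6@(2,0) a7@(0,4) a8@(3,4) | pheromone: 4 0 0 0 20 0 / 0 0 0 0 0 0 / 17 0 0 0 0 0 / 0 0 0 0 11 0 / 0 0 0 0 0 0
t=4: a0@(0,0) a1@(2,0) a2@(3,4) a3@(0,4) a4@(2,0) a5@(0,4) a6@(2,0) a7@(0,4) a8@(3,4) | pheromone: 5 0 0 0 25 0 / 0 0 0 0 0 0 / 22 0 0 0 0 0 / 0 0 0 0 14 0 / 0 0 0 0 0 0
t=5: a0@(0,0) a1@(2,0) a2@(3,4) a3@(0,4) a4@(2,0) a5@(0,4) a6@(2,0) a7@(0,4) a8@(3,4) | pheromone: 6 0 0 0 30 0 / 0 0 0 0 0 0 / 27 0 0 0 0 0 / 0 0 0 0 17 0 / 0 0 0 0 0 0
t=6: a0@(0,0) a1@(2,0) a2@(3,4) a3@(0,4) a4@(2,0) a5@(0,4) a6@(2,0) a7@(0,4) a8@(3,4) | pheromone: 7 0 0 0 35 0 / 0 0 0 0 0 0 / 32 0 0 0 0 0 / 0 0 0 0 20 0 / 0 0 0 0 0 0
t=7: a0@(0,0) a1@(2,0) a2@(3,4) a3@(0,4) a4@(2,0) a5@(0,4) a6@(2,0) a7@(0,4) a8@(3,4) | pheromone: 8 0 0 0 40 0 / 0 0 0 0 0 0 / 37 0 0 0 0 0 / 0 0 0 0 23 0 / 0 0 0 0 0 0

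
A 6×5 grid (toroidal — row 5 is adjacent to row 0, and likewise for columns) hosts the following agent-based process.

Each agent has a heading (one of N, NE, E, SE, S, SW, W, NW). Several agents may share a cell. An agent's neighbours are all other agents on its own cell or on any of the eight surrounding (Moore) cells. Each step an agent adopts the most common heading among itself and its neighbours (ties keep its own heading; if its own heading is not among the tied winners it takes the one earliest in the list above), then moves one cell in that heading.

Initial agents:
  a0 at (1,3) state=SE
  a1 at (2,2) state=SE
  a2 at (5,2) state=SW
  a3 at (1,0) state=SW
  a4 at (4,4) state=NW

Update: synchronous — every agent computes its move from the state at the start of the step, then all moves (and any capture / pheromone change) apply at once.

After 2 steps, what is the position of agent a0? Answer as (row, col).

t=1: a0@(2,4):SE a1@(3,3):SE a2@(0,1):SW a3@(2,4):SW a4@(3,3):NW
t=2: a0@(3,0):SE a1@(4,4):SE a2@(1,0):SW a3@(3,0):SE a4@(4,4):SE

(3, 0)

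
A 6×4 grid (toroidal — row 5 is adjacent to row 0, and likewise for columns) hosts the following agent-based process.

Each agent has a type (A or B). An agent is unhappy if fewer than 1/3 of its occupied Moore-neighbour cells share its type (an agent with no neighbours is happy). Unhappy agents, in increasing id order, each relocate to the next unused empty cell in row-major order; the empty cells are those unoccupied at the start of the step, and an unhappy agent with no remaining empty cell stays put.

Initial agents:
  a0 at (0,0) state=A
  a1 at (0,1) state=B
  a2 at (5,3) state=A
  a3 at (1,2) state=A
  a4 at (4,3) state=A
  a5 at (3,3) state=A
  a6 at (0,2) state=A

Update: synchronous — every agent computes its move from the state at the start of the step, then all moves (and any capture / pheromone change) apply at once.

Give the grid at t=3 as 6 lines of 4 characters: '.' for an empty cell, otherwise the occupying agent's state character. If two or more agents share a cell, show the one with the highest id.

t=1: a0@(0,0):A a1@(0,3):B a2@(5,3):A a3@(1,2):A a4@(4,3):A a5@(3,3):A a6@(0,2):A
t=2: a0@(0,0):A a1@(0,1):B a2@(5,3):A a3@(1,2):A a4@(4,3):A a5@(3,3):A a6@(0,2):A
t=3: a0@(0,0):A a1@(0,3):B a2@(5,3):A a3@(1,2):A a4@(4,3):A a5@(3,3):A a6@(0,2):A

A.AB
..A.
....
...A
...A
...A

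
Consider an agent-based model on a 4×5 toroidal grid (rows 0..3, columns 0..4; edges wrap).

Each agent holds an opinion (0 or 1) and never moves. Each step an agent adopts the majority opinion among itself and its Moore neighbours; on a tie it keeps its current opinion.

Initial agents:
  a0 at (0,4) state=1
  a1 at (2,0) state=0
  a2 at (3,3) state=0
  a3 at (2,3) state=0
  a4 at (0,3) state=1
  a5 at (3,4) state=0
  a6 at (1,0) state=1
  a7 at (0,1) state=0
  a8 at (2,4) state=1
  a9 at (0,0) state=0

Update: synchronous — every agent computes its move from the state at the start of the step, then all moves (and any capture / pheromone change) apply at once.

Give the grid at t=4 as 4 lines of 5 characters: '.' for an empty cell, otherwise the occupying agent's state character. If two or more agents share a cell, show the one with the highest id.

t=1: a0@(0,4):1 a1@(2,0):0 a2@(3,3):0 a3@(2,3):0 a4@(0,3):1 a5@(3,4):0 a6@(1,0):1 a7@(0,1):0 a8@(2,4):0 a9@(0,0):0
t=2: a0@(0,4):1 a1@(2,0):0 a2@(3,3):0 a3@(2,3):0 a4@(0,3):1 a5@(3,4):0 a6@(1,0):0 a7@(0,1):0 a8@(2,4):0 a9@(0,0):0
t=3: a0@(0,4):0 a1@(2,0):0 a2@(3,3):0 a3@(2,3):0 a4@(0,3):1 a5@(3,4):0 a6@(1,0):0 a7@(0,1):0 a8@(2,4):0 a9@(0,0):0
t=4: a0@(0,4):0 a1@(2,0):0 a2@(3,3):0 a3@(2,3):0 a4@(0,3):0 a5@(3,4):0 a6@(1,0):0 a7@(0,1):0 a8@(2,4):0 a9@(0,0):0

00.00
0....
0..00
...00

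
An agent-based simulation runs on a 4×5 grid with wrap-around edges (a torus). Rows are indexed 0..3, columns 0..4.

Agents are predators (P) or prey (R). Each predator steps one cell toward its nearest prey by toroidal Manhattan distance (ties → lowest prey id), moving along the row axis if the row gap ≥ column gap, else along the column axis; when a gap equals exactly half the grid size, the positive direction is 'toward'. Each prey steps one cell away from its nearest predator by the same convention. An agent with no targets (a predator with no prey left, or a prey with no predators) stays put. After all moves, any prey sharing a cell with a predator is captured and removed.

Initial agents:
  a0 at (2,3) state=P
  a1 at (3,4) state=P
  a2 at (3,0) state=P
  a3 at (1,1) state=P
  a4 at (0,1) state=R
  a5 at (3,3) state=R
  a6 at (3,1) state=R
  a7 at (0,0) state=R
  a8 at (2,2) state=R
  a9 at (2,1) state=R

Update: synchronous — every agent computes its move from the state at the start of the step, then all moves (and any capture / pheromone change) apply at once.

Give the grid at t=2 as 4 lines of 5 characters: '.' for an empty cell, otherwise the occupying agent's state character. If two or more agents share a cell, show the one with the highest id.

t=1: a0@(3,3):P a1@(3,3):P a2@(3,1):P a3@(0,1):P a5@(0,3):R a6@(3,2):R a7@(1,0):R a8@(2,1):R
t=2: a0@(0,3):P a1@(0,3):P a2@(3,2):P a3@(0,2):P a5@(1,3):R a6@(3,1):R a7@(2,0):R a8@(1,1):R

..PP.
.R.R.
R....
.RP..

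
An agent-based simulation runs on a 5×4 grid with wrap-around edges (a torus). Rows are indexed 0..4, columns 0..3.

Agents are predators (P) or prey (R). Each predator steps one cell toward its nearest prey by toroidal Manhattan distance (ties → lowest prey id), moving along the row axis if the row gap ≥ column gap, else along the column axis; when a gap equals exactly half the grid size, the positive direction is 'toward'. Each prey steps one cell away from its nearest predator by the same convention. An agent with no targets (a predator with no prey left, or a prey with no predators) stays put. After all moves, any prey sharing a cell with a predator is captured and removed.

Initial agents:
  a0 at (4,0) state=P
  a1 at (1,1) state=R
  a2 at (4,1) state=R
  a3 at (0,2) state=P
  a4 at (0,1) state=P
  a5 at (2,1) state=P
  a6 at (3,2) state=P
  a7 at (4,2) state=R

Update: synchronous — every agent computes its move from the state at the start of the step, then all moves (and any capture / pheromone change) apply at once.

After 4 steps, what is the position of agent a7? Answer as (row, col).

t=1: a0@(4,1):P a1@(2,1):R a3@(4,2):P a4@(1,1):P a5@(1,1):P a6@(4,2):P a7@(3,2):R
t=2: a0@(3,1):P a3@(3,2):P a4@(2,1):P a5@(2,1):P a6@(3,2):P a7@(2,2):R
t=3: a0@(2,1):P a3@(2,2):P a4@(2,2):P a5@(2,2):P a6@(2,2):P a7@(1,2):R
t=4: a0@(1,1):P a3@(1,2):P a4@(1,2):P a5@(1,2):P a6@(1,2):P a7@(0,2):R

(0, 2)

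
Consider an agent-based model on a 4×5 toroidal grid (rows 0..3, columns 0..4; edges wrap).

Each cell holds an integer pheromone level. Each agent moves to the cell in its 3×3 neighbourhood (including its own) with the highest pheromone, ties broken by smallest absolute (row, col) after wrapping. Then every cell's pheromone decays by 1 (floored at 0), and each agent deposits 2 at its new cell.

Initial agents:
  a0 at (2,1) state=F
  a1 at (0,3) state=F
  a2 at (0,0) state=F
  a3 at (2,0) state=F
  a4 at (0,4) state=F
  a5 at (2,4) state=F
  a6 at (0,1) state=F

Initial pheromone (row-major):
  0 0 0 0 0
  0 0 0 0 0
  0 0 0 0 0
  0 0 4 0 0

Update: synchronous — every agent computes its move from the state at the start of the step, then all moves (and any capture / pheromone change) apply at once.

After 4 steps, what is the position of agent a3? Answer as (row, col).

(0, 0)

t=1: a0@(3,2) a1@(3,2) a2@(0,0) a3@(1,0) a4@(0,0) a5@(1,0) a6@(3,2) | pheromone: 4 0 0 0 0 / 4 0 0 0 0 / 0 0 0 0 0 / 0 0 9 0 0
t=2: a0@(3,2) a1@(3,2) a2@(0,0) a3@(0,0) a4@(0,0) a5@(0,0) a6@(3,2) | pheromone: 11 0 0 0 0 / 3 0 0 0 0 / 0 0 0 0 0 / 0 0 14 0 0
t=3: a0@(3,2) a1@(3,2) a2@(0,0) a3@(0,0) a4@(0,0) a5@(0,0) a6@(3,2) | pheromone: 18 0 0 0 0 / 2 0 0 0 0 / 0 0 0 0 0 / 0 0 19 0 0
t=4: a0@(3,2) a1@(3,2) a2@(0,0) a3@(0,0) a4@(0,0) a5@(0,0) a6@(3,2) | pheromone: 25 0 0 0 0 / 1 0 0 0 0 / 0 0 0 0 0 / 0 0 24 0 0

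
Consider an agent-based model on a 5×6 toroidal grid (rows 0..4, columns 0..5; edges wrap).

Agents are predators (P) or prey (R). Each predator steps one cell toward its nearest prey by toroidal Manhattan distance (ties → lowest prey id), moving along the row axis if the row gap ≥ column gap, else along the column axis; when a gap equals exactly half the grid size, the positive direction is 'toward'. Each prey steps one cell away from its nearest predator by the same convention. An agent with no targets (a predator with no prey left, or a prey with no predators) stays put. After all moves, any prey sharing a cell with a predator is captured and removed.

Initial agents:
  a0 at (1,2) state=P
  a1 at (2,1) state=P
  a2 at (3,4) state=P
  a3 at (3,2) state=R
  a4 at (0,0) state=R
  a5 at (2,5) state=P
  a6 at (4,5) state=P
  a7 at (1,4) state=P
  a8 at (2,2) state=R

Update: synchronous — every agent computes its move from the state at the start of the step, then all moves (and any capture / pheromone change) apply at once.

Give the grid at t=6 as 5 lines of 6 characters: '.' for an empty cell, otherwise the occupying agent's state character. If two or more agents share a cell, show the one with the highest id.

t=1: a0@(2,2):P a1@(2,2):P a2@(3,3):P a3@(4,2):R a4@(1,0):R a5@(1,5):P a6@(0,5):P a7@(1,5):P a8@(3,2):R
t=2: a0@(3,2):P a1@(3,2):P a2@(3,2):P a3@(0,2):R a4@(1,1):R a5@(1,0):P a6@(1,5):P a7@(1,0):P a8@(4,2):R
t=3: a0@(4,2):P a1@(4,2):P a2@(4,2):P a3@(1,2):R a4@(1,2):R a5@(1,1):P a6@(1,0):P a7@(1,1):P a8@(0,2):R
t=4: a0@(0,2):P a1@(0,2):P a2@(0,2):P a3@(1,3):R a4@(1,3):R a5@(1,2):P a6@(1,1):P a7@(1,2):P
t=5: a0@(1,2):P a1@(1,2):P a2@(1,2):P a3@(1,4):R a4@(1,4):R a5@(1,3):P a6@(1,2):P a7@(1,3):P
t=6: a0@(1,3):P a1@(1,3):P a2@(1,3):P a3@(1,5):R a4@(1,5):R a5@(1,4):P a6@(1,3):P a7@(1,4):P

......
...PPR
......
......
......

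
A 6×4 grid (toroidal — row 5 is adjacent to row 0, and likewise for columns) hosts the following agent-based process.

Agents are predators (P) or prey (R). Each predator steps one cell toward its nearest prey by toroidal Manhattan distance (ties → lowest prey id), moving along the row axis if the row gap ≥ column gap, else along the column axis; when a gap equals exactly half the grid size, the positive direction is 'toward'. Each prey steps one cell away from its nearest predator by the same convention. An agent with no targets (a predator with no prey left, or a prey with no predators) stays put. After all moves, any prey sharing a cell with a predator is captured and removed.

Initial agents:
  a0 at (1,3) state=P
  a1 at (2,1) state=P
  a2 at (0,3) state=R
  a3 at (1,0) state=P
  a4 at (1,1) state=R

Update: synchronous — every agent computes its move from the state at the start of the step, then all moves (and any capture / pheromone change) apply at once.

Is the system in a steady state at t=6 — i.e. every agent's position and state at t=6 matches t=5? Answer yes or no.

no

t=1: a0@(0,3):P a1@(1,1):P a2@(5,3):R a3@(1,1):P a4@(0,1):R
t=2: a0@(5,3):P a1@(0,1):P a2@(4,3):R a3@(0,1):P a4@(5,1):R
t=3: a0@(4,3):P a1@(5,1):P a2@(3,3):R a3@(5,1):P a4@(4,1):R
t=4: a0@(3,3):P a1@(4,1):P a2@(2,3):R a3@(4,1):P a4@(3,1):R
t=5: a0@(2,3):P a1@(3,1):P a2@(1,3):R a3@(3,1):P a4@(2,1):R
t=6: a0@(1,3):P a1@(2,1):P a2@(0,3):R a3@(2,1):P a4@(1,1):R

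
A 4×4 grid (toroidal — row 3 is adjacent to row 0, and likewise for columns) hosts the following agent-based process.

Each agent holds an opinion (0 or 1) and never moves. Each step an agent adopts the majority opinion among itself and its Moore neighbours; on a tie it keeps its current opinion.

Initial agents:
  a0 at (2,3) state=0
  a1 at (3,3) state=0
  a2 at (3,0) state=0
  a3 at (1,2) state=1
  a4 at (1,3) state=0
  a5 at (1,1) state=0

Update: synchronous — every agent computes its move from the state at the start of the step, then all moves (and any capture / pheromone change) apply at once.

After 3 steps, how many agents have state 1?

t=1: a0@(2,3):0 a1@(3,3):0 a2@(3,0):0 a3@(1,2):0 a4@(1,3):0 a5@(1,1):0
t=2: (unchanged — steady state)

0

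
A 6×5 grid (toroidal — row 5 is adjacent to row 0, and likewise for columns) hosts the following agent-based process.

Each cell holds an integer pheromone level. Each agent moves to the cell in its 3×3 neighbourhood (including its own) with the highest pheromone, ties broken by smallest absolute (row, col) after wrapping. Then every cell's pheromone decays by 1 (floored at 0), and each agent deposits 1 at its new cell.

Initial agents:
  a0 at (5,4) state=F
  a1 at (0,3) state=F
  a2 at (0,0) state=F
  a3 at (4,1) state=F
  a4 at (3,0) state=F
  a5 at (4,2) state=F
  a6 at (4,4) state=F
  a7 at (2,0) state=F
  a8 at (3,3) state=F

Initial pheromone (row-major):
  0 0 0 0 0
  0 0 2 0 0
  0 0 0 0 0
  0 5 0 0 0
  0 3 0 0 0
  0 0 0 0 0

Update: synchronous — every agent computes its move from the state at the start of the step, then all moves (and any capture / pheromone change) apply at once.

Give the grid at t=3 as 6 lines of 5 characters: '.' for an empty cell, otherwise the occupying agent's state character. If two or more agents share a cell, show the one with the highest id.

F....
..F..
.....
.F...
.....
.....

t=1: a0@(0,0) a1@(1,2) a2@(0,0) a3@(3,1) a4@(3,1) a5@(3,1) a6@(3,0) a7@(3,1) a8@(2,2) | pheromone: 2 0 0 0 0 / 0 0 2 0 0 / 0 0 1 0 0 / 1 8 0 0 0 / 0 2 0 0 0 / 0 0 0 0 0
t=2: a0@(0,0) a1@(1,2) a2@(0,0) a3@(3,1) a4@(3,1) a5@(3,1) a6@(3,1) a7@(3,1) a8@(3,1) | pheromone: 3 0 0 0 0 / 0 0 2 0 0 / 0 0 0 0 0 / 0 13 0 0 0 / 0 1 0 0 0 / 0 0 0 0 0
t=3: a0@(0,0) a1@(1,2) a2@(0,0) a3@(3,1) a4@(3,1) a5@(3,1) a6@(3,1) a7@(3,1) a8@(3,1) | pheromone: 4 0 0 0 0 / 0 0 2 0 0 / 0 0 0 0 0 / 0 18 0 0 0 / 0 0 0 0 0 / 0 0 0 0 0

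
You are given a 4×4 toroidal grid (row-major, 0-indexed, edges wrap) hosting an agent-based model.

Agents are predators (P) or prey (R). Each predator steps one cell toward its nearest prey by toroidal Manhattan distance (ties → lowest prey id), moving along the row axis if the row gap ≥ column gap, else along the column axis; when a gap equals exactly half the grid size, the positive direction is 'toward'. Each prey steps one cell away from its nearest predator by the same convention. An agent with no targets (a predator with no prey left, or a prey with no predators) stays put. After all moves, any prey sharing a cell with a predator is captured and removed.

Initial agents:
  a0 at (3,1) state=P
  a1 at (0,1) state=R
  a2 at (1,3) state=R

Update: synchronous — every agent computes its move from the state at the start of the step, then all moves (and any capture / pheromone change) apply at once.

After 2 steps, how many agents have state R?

t=1: a0@(0,1):P a1@(1,1):R a2@(0,3):R
t=2: a0@(1,1):P a1@(2,1):R a2@(0,2):R

2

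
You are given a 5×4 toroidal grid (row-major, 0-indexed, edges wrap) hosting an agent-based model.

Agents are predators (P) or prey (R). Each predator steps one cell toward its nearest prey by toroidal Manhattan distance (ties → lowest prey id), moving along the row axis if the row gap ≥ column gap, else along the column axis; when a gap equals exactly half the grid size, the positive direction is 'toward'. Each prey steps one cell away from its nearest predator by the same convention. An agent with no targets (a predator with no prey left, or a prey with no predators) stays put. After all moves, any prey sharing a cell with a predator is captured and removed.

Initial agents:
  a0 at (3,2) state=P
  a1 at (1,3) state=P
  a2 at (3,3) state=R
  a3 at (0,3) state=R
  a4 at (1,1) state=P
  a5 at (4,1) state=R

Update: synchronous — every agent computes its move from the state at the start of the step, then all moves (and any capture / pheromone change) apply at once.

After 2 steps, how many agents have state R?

2

t=1: a0@(3,3):P a1@(0,3):P a2@(3,0):R a3@(4,3):R a4@(0,1):P
t=2: a0@(3,0):P a1@(4,3):P a2@(3,1):R a3@(0,3):R a4@(4,1):P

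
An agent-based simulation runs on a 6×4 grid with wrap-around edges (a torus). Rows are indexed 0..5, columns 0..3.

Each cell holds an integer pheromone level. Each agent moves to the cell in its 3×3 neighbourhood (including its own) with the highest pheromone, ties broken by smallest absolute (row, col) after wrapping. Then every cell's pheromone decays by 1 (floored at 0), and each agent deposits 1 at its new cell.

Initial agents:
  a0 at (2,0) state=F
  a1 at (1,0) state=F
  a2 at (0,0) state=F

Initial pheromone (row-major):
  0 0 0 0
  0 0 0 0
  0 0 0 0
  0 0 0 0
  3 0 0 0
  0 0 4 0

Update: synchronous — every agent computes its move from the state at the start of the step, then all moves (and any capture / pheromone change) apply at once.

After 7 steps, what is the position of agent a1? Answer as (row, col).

(0, 0)

t=1: a0@(1,0) a1@(0,0) a2@(0,0) | pheromone: 2 0 0 0 / 1 0 0 0 / 0 0 0 0 / 0 0 0 0 / 2 0 0 0 / 0 0 3 0
t=2: a0@(0,0) a1@(0,0) a2@(0,0) | pheromone: 4 0 0 0 / 0 0 0 0 / 0 0 0 0 / 0 0 0 0 / 1 0 0 0 / 0 0 2 0
t=3: a0@(0,0) a1@(0,0) a2@(0,0) | pheromone: 6 0 0 0 / 0 0 0 0 / 0 0 0 0 / 0 0 0 0 / 0 0 0 0 / 0 0 1 0
t=4: a0@(0,0) a1@(0,0) a2@(0,0) | pheromone: 8 0 0 0 / 0 0 0 0 / 0 0 0 0 / 0 0 0 0 / 0 0 0 0 / 0 0 0 0
t=5: a0@(0,0) a1@(0,0) a2@(0,0) | pheromone: 10 0 0 0 / 0 0 0 0 / 0 0 0 0 / 0 0 0 0 / 0 0 0 0 / 0 0 0 0
t=6: a0@(0,0) a1@(0,0) a2@(0,0) | pheromone: 12 0 0 0 / 0 0 0 0 / 0 0 0 0 / 0 0 0 0 / 0 0 0 0 / 0 0 0 0
t=7: a0@(0,0) a1@(0,0) a2@(0,0) | pheromone: 14 0 0 0 / 0 0 0 0 / 0 0 0 0 / 0 0 0 0 / 0 0 0 0 / 0 0 0 0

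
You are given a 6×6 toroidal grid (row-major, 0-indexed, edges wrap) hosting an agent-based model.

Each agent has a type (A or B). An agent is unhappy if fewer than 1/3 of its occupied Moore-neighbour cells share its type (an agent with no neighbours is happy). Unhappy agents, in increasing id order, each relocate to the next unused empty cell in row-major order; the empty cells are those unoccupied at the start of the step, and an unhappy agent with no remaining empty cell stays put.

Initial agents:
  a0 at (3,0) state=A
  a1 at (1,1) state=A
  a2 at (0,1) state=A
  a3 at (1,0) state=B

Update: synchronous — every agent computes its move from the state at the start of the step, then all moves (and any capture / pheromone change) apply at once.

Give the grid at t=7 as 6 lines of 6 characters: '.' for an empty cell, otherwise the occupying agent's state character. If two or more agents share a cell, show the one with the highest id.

t=1: a0@(3,0):A a1@(1,1):A a2@(0,1):A a3@(0,0):B
t=2: a0@(3,0):A a1@(1,1):A a2@(0,1):A a3@(0,2):B
t=3: a0@(3,0):A a1@(1,1):A a2@(0,1):A a3@(0,0):B
t=4: a0@(3,0):A a1@(1,1):A a2@(0,1):A a3@(0,2):B
t=5: a0@(3,0):A a1@(1,1):A a2@(0,1):A a3@(0,0):B
t=6: a0@(3,0):A a1@(1,1):A a2@(0,1):A a3@(0,2):B
t=7: a0@(3,0):A a1@(1,1):A a2@(0,1):A a3@(0,0):B

BA....
.A....
......
A.....
......
......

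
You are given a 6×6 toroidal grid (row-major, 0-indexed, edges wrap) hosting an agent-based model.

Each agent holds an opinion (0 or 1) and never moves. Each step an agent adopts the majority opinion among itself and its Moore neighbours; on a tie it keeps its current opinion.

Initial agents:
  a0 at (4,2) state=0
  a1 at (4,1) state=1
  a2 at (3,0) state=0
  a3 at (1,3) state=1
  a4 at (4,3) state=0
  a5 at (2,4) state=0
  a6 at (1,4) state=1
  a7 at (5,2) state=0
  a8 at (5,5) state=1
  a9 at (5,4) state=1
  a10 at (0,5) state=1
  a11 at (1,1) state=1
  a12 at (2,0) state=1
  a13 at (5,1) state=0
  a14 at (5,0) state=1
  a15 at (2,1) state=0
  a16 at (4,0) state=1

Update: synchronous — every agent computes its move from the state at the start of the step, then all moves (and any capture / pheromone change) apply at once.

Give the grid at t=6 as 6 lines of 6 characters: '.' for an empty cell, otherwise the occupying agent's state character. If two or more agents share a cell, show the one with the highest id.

t=1: a0@(4,2):0 a1@(4,1):0 a2@(3,0):1 a3@(1,3):1 a4@(4,3):0 a5@(2,4):1 a6@(1,4):1 a7@(5,2):0 a8@(5,5):1 a9@(5,4):1 a10@(0,5):1 a11@(1,1):1 a12@(2,0):1 a13@(5,1):0 a14@(5,0):1 a15@(2,1):0 a16@(4,0):1
t=2: a0@(4,2):0 a1@(4,1):0 a2@(3,0):1 a3@(1,3):1 a4@(4,3):0 a5@(2,4):1 a6@(1,4):1 a7@(5,2):0 a8@(5,5):1 a9@(5,4):1 a10@(0,5):1 a11@(1,1):1 a12@(2,0):1 a13@(5,1):0 a14@(5,0):1 a15@(2,1):1 a16@(4,0):1
t=3: (unchanged — steady state)

.....1
.1.11.
11..1.
1.....
1000..
100.11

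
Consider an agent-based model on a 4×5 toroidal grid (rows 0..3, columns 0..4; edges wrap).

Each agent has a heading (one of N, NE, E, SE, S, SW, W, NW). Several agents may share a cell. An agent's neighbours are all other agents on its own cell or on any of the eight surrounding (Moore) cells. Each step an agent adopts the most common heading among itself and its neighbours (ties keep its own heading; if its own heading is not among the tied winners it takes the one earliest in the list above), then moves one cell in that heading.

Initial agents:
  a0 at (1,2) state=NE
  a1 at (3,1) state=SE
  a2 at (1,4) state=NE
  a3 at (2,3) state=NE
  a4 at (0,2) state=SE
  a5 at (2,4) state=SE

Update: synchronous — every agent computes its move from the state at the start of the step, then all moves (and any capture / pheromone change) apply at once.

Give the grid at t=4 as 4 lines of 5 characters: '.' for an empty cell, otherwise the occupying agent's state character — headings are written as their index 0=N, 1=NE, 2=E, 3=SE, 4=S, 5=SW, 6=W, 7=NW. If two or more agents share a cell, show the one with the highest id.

t=1: a0@(0,3):NE a1@(0,2):SE a2@(0,0):NE a3@(1,4):NE a4@(1,3):SE a5@(1,0):NE
t=2: a0@(3,4):NE a1@(1,3):SE a2@(3,1):NE a3@(0,0):NE a4@(2,4):SE a5@(0,1):NE
t=3: a0@(2,0):NE a1@(2,4):SE a2@(2,2):NE a3@(3,1):NE a4@(3,0):SE a5@(3,2):NE
t=4: a0@(1,1):NE a1@(3,0):SE a2@(1,3):NE a3@(2,2):NE a4@(0,1):SE a5@(2,3):NE

.3...
.1.1.
..11.
3....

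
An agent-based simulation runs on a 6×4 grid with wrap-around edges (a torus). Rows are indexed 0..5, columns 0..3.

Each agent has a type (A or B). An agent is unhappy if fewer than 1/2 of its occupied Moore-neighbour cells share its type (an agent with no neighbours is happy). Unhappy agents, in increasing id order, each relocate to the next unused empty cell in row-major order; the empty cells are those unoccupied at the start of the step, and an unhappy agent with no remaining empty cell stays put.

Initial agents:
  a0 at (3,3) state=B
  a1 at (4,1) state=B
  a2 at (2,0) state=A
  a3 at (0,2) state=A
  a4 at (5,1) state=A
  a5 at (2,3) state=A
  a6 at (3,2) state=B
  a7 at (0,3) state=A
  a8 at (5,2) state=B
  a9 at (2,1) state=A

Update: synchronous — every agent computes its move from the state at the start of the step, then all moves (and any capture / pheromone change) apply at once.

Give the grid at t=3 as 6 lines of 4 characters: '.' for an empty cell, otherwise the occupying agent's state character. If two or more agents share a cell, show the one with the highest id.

BAAA
AB..
AA..
..B.
.B..
....

t=1: a0@(0,0):B a1@(4,1):B a2@(2,0):A a3@(0,2):A a4@(0,1):A a5@(1,0):A a6@(3,2):B a7@(0,3):A a8@(1,1):B a9@(2,1):A
t=2: a0@(1,2):B a1@(4,1):B a2@(2,0):A a3@(0,2):A a4@(0,1):A a5@(1,0):A a6@(3,2):B a7@(0,3):A a8@(1,3):B a9@(2,1):A
t=3: a0@(0,0):B a1@(4,1):B a2@(2,0):A a3@(0,2):A a4@(0,1):A a5@(1,0):A a6@(3,2):B a7@(0,3):A a8@(1,1):B a9@(2,1):A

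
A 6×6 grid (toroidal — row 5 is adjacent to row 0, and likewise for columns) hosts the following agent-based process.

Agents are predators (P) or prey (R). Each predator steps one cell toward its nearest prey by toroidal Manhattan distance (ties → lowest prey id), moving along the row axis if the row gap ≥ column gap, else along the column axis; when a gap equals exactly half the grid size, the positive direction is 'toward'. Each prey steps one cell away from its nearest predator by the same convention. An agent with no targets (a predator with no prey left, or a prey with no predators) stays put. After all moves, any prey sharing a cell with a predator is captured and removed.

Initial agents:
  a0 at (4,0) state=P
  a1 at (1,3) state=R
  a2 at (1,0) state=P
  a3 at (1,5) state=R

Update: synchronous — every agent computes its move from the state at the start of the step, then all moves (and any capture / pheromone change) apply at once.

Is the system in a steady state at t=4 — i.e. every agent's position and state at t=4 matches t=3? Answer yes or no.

no

t=1: a0@(5,0):P a1@(1,2):R a2@(1,5):P a3@(1,4):R
t=2: a0@(0,0):P a1@(1,1):R a2@(1,4):P a3@(1,3):R
t=3: a0@(1,0):P a1@(2,1):R a2@(1,3):P a3@(1,2):R
t=4: a0@(2,0):P a1@(3,1):R a2@(1,2):P a3@(1,1):R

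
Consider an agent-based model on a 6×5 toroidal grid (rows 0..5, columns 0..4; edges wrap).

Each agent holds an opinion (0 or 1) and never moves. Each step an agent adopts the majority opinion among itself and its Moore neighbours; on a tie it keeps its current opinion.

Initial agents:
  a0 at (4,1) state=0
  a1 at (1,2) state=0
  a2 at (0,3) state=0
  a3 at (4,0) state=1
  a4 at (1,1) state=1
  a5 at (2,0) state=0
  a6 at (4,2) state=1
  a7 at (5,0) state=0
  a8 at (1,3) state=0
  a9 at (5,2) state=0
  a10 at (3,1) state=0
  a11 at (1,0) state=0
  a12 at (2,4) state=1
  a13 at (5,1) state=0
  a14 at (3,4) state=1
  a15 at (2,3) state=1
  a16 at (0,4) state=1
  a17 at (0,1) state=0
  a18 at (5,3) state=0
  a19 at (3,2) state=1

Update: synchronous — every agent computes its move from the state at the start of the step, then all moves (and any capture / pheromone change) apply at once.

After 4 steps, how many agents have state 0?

17

t=1: a0@(4,1):0 a1@(1,2):0 a2@(0,3):0 a3@(4,0):0 a4@(1,1):0 a5@(2,0):0 a6@(4,2):0 a7@(5,0):0 a8@(1,3):0 a9@(5,2):0 a10@(3,1):0 a11@(1,0):0 a12@(2,4):1 a13@(5,1):0 a14@(3,4):1 a15@(2,3):1 a16@(0,4):0 a17@(0,1):0 a18@(5,3):0 a19@(3,2):1
t=2: a0@(4,1):0 a1@(1,2):0 a2@(0,3):0 a3@(4,0):0 a4@(1,1):0 a5@(2,0):0 a6@(4,2):0 a7@(5,0):0 a8@(1,3):0 a9@(5,2):0 a10@(3,1):0 a11@(1,0):0 a12@(2,4):1 a13@(5,1):0 a14@(3,4):1 a15@(2,3):1 a16@(0,4):0 a17@(0,1):0 a18@(5,3):0 a19@(3,2):0
t=3: (unchanged — steady state)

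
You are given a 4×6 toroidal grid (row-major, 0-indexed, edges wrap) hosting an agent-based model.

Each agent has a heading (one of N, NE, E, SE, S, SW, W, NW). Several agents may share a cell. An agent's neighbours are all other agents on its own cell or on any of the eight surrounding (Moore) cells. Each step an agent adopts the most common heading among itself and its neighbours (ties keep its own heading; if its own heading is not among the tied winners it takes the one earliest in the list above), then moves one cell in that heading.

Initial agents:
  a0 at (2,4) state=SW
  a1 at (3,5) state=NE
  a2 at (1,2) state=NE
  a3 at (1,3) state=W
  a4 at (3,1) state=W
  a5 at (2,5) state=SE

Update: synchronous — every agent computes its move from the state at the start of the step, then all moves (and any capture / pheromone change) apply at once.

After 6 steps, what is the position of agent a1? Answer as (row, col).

t=1: a0@(3,3):SW a1@(2,0):NE a2@(0,3):NE a3@(1,2):W a4@(3,0):W a5@(3,0):SE
t=2: a0@(0,2):SW a1@(1,1):NE a2@(3,4):NE a3@(1,1):W a4@(3,5):W a5@(0,1):SE
t=3: a0@(1,1):SW a1@(0,2):NE a2@(2,5):NE a3@(1,0):W a4@(3,4):W a5@(1,2):SE
t=4: a0@(2,0):SW a1@(3,3):NE a2@(2,4):W a3@(1,5):W a4@(3,3):W a5@(2,3):SE
t=5: a0@(3,5):SW a1@(3,2):W a2@(2,3):W a3@(1,4):W a4@(3,2):W a5@(2,2):W
t=6: a0@(0,4):SW a1@(3,1):W a2@(2,2):W a3@(1,3):W a4@(3,1):W a5@(2,1):W

(3, 1)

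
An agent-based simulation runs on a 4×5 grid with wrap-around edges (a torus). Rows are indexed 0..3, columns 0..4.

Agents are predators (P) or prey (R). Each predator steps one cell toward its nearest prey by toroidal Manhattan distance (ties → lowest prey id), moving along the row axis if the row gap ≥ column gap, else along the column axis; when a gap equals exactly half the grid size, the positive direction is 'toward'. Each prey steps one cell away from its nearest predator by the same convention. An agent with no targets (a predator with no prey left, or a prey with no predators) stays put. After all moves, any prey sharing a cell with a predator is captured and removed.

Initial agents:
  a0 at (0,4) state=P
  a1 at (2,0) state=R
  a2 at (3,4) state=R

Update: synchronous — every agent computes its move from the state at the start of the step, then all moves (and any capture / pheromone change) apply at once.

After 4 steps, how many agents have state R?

2

t=1: a0@(3,4):P a1@(1,0):R a2@(2,4):R
t=2: a0@(2,4):P a1@(0,0):R a2@(1,4):R
t=3: a0@(1,4):P a1@(3,0):R a2@(0,4):R
t=4: a0@(0,4):P a1@(2,0):R a2@(3,4):R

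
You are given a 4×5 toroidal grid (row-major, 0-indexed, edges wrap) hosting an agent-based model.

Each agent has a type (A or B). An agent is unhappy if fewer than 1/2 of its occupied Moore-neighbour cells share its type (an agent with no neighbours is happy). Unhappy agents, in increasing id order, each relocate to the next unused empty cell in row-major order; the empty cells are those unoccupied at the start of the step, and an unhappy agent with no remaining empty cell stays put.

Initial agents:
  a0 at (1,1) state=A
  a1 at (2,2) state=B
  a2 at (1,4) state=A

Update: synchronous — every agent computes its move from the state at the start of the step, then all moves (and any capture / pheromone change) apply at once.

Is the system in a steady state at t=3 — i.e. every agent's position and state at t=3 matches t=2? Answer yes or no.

t=1: a0@(0,0):A a1@(0,1):B a2@(1,4):A
t=2: a0@(0,0):A a1@(0,2):B a2@(1,4):A
t=3: (unchanged — steady state)

yes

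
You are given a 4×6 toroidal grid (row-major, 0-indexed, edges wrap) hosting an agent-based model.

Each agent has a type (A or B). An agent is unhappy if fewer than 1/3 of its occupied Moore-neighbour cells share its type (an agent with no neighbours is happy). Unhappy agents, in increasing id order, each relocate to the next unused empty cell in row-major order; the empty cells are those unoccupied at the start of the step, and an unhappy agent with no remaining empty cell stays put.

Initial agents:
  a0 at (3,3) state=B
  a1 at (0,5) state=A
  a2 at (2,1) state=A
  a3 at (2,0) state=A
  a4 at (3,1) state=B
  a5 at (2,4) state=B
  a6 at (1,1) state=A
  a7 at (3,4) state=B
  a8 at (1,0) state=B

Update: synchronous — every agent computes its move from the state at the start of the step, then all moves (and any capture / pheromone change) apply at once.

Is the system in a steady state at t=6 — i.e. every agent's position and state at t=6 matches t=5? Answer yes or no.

t=1: a0@(3,3):B a1@(0,0):A a2@(2,1):A a3@(2,0):A a4@(0,1):B a5@(2,4):B a6@(1,1):A a7@(3,4):B a8@(0,2):B
t=2: (unchanged — steady state)

yes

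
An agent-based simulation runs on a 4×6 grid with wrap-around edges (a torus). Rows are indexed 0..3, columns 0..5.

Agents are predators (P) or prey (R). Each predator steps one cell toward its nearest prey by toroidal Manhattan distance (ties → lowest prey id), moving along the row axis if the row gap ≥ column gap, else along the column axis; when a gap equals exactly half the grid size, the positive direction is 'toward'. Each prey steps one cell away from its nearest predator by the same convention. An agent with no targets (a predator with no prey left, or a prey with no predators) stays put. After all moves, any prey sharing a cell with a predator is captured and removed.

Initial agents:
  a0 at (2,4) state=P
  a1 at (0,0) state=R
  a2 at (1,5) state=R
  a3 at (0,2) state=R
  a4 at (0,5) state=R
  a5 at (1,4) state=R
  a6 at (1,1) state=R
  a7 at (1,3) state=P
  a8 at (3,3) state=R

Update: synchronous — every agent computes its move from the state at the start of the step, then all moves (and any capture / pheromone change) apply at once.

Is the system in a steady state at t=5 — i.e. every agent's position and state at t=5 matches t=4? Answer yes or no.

no

t=1: a0@(1,4):P a1@(3,0):R a2@(0,5):R a3@(3,2):R a4@(3,5):R a5@(0,4):R a6@(1,0):R a7@(1,4):P a8@(0,3):R
t=2: a0@(0,4):P a1@(2,0):R a2@(3,5):R a3@(2,2):R a4@(2,5):R a5@(3,4):R a6@(1,1):R a7@(0,4):P a8@(3,3):R
t=3: a0@(3,4):P a1@(1,0):R a2@(2,5):R a3@(1,2):R a4@(1,5):R a5@(2,4):R a6@(1,0):R a7@(3,4):P a8@(2,3):R
t=4: a0@(2,4):P a1@(0,0):R a2@(1,5):R a3@(0,2):R a4@(0,5):R a5@(1,4):R a6@(0,0):R a7@(2,4):P a8@(1,3):R
t=5: a0@(1,4):P a1@(3,0):R a2@(0,5):R a3@(3,2):R a4@(3,5):R a5@(0,4):R a6@(3,0):R a7@(1,4):P a8@(0,3):R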